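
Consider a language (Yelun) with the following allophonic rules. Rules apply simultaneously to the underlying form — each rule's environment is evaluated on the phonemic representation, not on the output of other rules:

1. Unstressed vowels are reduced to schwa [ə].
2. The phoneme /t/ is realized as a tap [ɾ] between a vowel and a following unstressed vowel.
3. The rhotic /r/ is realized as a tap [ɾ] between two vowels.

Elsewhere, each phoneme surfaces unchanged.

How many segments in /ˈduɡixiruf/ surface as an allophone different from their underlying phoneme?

Segments that undergo a rule: /i/ → [ə] (rule 1); /i/ → [ə] (rule 1); /r/ → [ɾ] (rule 3); /u/ → [ə] (rule 1).
All other segments surface unchanged.

4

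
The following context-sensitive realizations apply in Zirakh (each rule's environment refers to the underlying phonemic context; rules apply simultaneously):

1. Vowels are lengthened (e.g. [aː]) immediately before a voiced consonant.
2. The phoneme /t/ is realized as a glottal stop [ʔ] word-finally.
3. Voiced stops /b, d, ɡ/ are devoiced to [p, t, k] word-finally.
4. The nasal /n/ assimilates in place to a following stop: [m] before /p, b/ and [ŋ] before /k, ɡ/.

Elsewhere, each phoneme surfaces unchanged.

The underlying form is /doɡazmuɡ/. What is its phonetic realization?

[doːɡaːzmuːk]

/d/ (word-initial): rule 3 targets it, but not word-finally → unchanged [d].
Rule 1 applies to /o/ (between /d/ and /ɡ/: before a voiced consonant) → [oː].
/ɡ/ (between /o/ and /a/) is in the target of rule 3 but the environment (word-finally) is not met → [ɡ].
/a/ — between /ɡ/ and /z/, before a voiced consonant — surfaces as [aː] (rule 1).
/z/ — not in any rule's target class → [z].
/m/ — not in any rule's target class → [m].
/u/ meets the environment for rule 1 (before a voiced consonant) → [uː].
/ɡ/ meets the environment for rule 3 (word-finally) → [k].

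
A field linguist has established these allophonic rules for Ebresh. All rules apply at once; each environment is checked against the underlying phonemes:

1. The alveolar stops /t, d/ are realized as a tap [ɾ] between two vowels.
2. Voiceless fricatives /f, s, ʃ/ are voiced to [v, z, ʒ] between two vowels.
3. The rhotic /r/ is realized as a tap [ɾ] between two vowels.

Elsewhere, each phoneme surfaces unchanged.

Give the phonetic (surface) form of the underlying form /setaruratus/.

[seɾaɾuɾaɾus]

/s/ (word-initial): rule 2 targets it, but not between two vowels → unchanged [s].
/e/ (between /s/ and /t/) is unaffected → [e].
/t/ (between /e/ and /a/) occurs between two vowels → [ɾ] by rule 1.
/a/ (between /t/ and /r/): no rule targets it → [a].
/r/ — between /a/ and /u/, between two vowels — surfaces as [ɾ] (rule 3).
/u/ (between /r/ and /r/): no rule targets it → [u].
/r/ (between /u/ and /a/): between two vowels, so rule 3 applies → [ɾ].
/a/ — not in any rule's target class → [a].
/t/ (between /a/ and /u/): between two vowels, so rule 1 applies → [ɾ].
/u/ stays [u].
/s/ (word-final) is in the target of rule 2 but the environment (between two vowels) is not met → [s].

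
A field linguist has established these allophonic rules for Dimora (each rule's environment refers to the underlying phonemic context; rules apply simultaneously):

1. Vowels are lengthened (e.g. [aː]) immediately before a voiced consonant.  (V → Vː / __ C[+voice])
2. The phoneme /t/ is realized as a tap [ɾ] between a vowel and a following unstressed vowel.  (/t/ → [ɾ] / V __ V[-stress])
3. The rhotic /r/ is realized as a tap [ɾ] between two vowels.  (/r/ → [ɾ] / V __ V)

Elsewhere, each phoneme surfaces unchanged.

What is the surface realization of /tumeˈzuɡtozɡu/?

/t/ (word-initial) is in the target of rule 2 but the environment (between a vowel and a following unstressed vowel) is not met → [t].
Rule 1 applies to /u/ (between /t/ and /m/: before a voiced consonant) → [uː].
/m/ (between /u/ and /e/) is unaffected → [m].
/e/ meets the environment for rule 1 (before a voiced consonant) → [eː].
/z/ — not in any rule's target class → [z].
Rule 1 applies to /u/ (between /z/ and /ɡ/: before a voiced consonant) → [uː].
/ɡ/ (between /u/ and /t/): no rule targets it → [ɡ].
/t/ — between /ɡ/ and /o/; rule 2 does not apply here → [t].
Rule 1 applies to /o/ (between /t/ and /z/: before a voiced consonant) → [oː].
/z/ — not in any rule's target class → [z].
/ɡ/ (between /z/ and /u/): no rule targets it → [ɡ].
/u/ (word-final) fails the environment for rule 1, so it stays [u].

[tuːmeːˈzuːɡtoːzɡu]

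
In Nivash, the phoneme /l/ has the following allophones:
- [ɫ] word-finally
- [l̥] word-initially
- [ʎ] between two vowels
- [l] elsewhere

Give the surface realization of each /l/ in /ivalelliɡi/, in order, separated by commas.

Occurrence 1 (position 4): between two vowels → [ʎ].
Occurrence 2 (position 6): no conditioning environment matches → elsewhere allophone [l].
Occurrence 3 (position 7): no conditioning environment matches → elsewhere allophone [l].

[ʎ], [l], [l]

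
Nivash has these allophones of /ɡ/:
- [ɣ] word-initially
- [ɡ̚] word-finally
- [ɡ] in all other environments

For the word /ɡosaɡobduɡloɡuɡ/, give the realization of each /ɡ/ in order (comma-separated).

[ɣ], [ɡ], [ɡ], [ɡ], [ɡ̚]

Occurrence 1 (position 1): word-initially → [ɣ].
Occurrence 2 (position 5): no conditioning environment matches → elsewhere allophone [ɡ].
Occurrence 3 (position 10): no conditioning environment matches → elsewhere allophone [ɡ].
Occurrence 4 (position 13): no conditioning environment matches → elsewhere allophone [ɡ].
Occurrence 5 (position 15): word-finally → [ɡ̚].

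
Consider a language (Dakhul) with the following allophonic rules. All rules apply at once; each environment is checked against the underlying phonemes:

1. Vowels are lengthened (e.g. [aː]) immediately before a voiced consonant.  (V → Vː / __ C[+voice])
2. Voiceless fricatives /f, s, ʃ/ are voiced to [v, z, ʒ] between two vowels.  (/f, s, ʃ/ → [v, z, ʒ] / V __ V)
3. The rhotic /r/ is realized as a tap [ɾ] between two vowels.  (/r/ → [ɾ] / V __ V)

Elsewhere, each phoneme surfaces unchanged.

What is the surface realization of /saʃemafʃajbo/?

/s/ (word-initial) is in the target of rule 2 but the environment (between two vowels) is not met → [s].
/a/ (between /s/ and /ʃ/) fails the environment for rule 1, so it stays [a].
/ʃ/ (between /a/ and /e/): between two vowels, so rule 2 applies → [ʒ].
/e/ — between /ʃ/ and /m/, before a voiced consonant — surfaces as [eː] (rule 1).
/a/ (between /m/ and /f/): rule 1 targets it, but not before a voiced consonant → unchanged [a].
/f/ — between /a/ and /ʃ/; rule 2 does not apply here → [f].
/ʃ/ (between /f/ and /a/) fails the environment for rule 2, so it stays [ʃ].
/a/ (between /ʃ/ and /j/): before a voiced consonant, so rule 1 applies → [aː].
/o/ (word-final) is in the target of rule 1 but the environment (before a voiced consonant) is not met → [o].

[saʒeːmafʃaːjbo]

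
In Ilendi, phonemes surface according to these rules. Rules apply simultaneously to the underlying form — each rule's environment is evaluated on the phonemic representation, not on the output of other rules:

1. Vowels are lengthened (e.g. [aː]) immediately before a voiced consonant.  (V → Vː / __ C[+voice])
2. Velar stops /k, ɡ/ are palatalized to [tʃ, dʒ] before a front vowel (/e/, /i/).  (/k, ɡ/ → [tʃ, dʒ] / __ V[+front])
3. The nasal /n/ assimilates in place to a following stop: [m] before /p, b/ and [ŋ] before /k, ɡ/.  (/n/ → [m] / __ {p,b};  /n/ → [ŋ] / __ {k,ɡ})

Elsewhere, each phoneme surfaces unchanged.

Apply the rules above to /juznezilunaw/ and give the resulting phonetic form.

/j/ (word-initial): no rule targets it → [j].
Rule 1 applies to /u/ (between /j/ and /z/: before a voiced consonant) → [uː].
/z/ — not in any rule's target class → [z].
/n/ (between /z/ and /e/) fails the environment for rule 3, so it stays [n].
/e/ (between /n/ and /z/) occurs before a voiced consonant → [eː] by rule 1.
/z/ — not in any rule's target class → [z].
/i/ meets the environment for rule 1 (before a voiced consonant) → [iː].
/l/ — not in any rule's target class → [l].
Rule 1 applies to /u/ (between /l/ and /n/: before a voiced consonant) → [uː].
/n/ (between /u/ and /a/) fails the environment for rule 3, so it stays [n].
/a/ meets the environment for rule 1 (before a voiced consonant) → [aː].
/w/ (word-final): no rule targets it → [w].

[juːzneːziːluːnaːw]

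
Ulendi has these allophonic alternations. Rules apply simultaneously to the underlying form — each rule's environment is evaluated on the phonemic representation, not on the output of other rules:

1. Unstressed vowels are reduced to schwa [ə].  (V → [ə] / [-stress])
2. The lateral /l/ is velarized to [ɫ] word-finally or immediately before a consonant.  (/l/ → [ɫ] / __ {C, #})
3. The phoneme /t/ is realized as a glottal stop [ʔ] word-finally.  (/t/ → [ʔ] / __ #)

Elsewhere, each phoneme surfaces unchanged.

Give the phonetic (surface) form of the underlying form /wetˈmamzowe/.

/w/ — not in any rule's target class → [w].
Rule 1 applies to /e/ (between /w/ and /t/: in an unstressed syllable) → [ə].
/t/ (between /e/ and /m/) fails the environment for rule 3, so it stays [t].
/m/ (between /t/ and /a/) is unaffected → [m].
/a/ (between /m/ and /m/): rule 1 targets it, but not in an unstressed syllable → unchanged [a].
/m/ stays [m].
/z/ stays [z].
/o/ — between /z/ and /w/, in an unstressed syllable — surfaces as [ə] (rule 1).
/w/ stays [w].
Rule 1 applies to /e/ (word-final: in an unstressed syllable) → [ə].

[wətˈmamzəwə]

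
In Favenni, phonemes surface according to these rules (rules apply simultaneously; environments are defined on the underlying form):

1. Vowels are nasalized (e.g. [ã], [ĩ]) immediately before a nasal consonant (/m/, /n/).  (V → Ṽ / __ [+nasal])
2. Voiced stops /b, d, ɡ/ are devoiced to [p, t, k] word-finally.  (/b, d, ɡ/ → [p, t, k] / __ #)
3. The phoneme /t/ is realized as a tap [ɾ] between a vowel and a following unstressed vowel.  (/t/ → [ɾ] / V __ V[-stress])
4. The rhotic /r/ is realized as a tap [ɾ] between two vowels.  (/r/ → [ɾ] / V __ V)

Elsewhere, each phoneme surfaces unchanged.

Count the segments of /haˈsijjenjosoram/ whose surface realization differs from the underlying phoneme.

Segments that undergo a rule: /e/ → [ẽ] (rule 1); /r/ → [ɾ] (rule 4); /a/ → [ã] (rule 1).
All other segments surface unchanged.

3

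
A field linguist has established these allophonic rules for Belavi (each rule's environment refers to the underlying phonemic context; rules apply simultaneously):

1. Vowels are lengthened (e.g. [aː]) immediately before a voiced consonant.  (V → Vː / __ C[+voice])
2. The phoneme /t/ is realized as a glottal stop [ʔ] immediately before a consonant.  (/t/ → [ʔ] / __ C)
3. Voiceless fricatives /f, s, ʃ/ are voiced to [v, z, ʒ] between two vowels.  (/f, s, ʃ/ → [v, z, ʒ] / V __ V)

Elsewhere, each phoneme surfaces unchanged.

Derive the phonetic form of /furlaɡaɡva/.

/f/ (word-initial): rule 3 targets it, but not between two vowels → unchanged [f].
/u/ (between /f/ and /r/) occurs before a voiced consonant → [uː] by rule 1.
/r/ (between /u/ and /l/): no rule targets it → [r].
/l/ (between /r/ and /a/): no rule targets it → [l].
/a/ — between /l/ and /ɡ/, before a voiced consonant — surfaces as [aː] (rule 1).
/ɡ/ — not in any rule's target class → [ɡ].
/a/ (between /ɡ/ and /ɡ/) occurs before a voiced consonant → [aː] by rule 1.
/ɡ/ stays [ɡ].
/v/ — not in any rule's target class → [v].
/a/ (word-final) fails the environment for rule 1, so it stays [a].

[fuːrlaːɡaːɡva]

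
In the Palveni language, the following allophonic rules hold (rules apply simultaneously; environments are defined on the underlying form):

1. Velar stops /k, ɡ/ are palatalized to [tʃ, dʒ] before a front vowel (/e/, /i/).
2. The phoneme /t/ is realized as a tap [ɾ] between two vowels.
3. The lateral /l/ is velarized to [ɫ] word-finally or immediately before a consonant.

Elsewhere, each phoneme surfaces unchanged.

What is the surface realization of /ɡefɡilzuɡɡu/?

/ɡ/ (word-initial) occurs before a front vowel → [dʒ] by rule 1.
/e/ — not in any rule's target class → [e].
/f/ — not in any rule's target class → [f].
/ɡ/ (between /f/ and /i/) occurs before a front vowel → [dʒ] by rule 1.
/i/ (between /ɡ/ and /l/) is unaffected → [i].
Rule 3 applies to /l/ (between /i/ and /z/: word-finally or immediately before a consonant) → [ɫ].
/z/ (between /l/ and /u/): no rule targets it → [z].
/u/ (between /z/ and /ɡ/) is unaffected → [u].
/ɡ/ (between /u/ and /ɡ/): rule 1 targets it, but not before a front vowel → unchanged [ɡ].
/ɡ/ (between /ɡ/ and /u/) fails the environment for rule 1, so it stays [ɡ].
/u/ stays [u].

[dʒefdʒiɫzuɡɡu]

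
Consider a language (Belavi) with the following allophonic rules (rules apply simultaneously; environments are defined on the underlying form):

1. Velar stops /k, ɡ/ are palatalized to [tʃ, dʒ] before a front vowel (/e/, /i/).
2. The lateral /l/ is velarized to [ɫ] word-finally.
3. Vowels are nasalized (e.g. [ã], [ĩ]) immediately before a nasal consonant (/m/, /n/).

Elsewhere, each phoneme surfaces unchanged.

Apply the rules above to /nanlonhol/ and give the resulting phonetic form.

/n/ (word-initial) is unaffected → [n].
/a/ (between /n/ and /n/) occurs before a nasal consonant → [ã] by rule 3.
/n/ (between /a/ and /l/) is unaffected → [n].
/l/ (between /n/ and /o/): rule 2 targets it, but not word-finally → unchanged [l].
/o/ — between /l/ and /n/, before a nasal consonant — surfaces as [õ] (rule 3).
/n/ — not in any rule's target class → [n].
/h/ stays [h].
/o/ (between /h/ and /l/) is in the target of rule 3 but the environment (before a nasal consonant) is not met → [o].
/l/ (word-final): word-finally, so rule 2 applies → [ɫ].

[nãnlõnhoɫ]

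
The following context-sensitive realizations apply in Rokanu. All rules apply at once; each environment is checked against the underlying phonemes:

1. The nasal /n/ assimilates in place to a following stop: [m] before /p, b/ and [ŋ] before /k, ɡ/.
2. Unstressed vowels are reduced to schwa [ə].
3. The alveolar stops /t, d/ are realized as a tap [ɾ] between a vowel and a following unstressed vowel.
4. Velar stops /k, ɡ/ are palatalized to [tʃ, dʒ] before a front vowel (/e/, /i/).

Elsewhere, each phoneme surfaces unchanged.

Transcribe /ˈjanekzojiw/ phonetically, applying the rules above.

[ˈjanəkzəjəw]

/j/ — not in any rule's target class → [j].
/a/ (between /j/ and /n/) fails the environment for rule 2, so it stays [a].
/n/ (between /a/ and /e/) fails the environment for rule 1, so it stays [n].
/e/ — between /n/ and /k/, in an unstressed syllable — surfaces as [ə] (rule 2).
/k/ (between /e/ and /z/) fails the environment for rule 4, so it stays [k].
/z/ (between /k/ and /o/): no rule targets it → [z].
/o/ (between /z/ and /j/) occurs in an unstressed syllable → [ə] by rule 2.
/j/ (between /o/ and /i/): no rule targets it → [j].
Rule 2 applies to /i/ (between /j/ and /w/: in an unstressed syllable) → [ə].
/w/ — not in any rule's target class → [w].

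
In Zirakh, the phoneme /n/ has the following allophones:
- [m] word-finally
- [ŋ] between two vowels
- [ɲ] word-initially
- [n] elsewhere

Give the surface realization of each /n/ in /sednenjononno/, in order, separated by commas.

[n], [n], [ŋ], [n], [n]

Occurrence 1 (position 4): no conditioning environment matches → elsewhere allophone [n].
Occurrence 2 (position 6): no conditioning environment matches → elsewhere allophone [n].
Occurrence 3 (position 9): between two vowels → [ŋ].
Occurrence 4 (position 11): no conditioning environment matches → elsewhere allophone [n].
Occurrence 5 (position 12): no conditioning environment matches → elsewhere allophone [n].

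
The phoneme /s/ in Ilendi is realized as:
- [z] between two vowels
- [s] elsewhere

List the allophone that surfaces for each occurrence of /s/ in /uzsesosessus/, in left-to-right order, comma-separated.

[s], [z], [z], [s], [s], [s]

Occurrence 1 (position 3): no conditioning environment matches → elsewhere allophone [s].
Occurrence 2 (position 5): between two vowels → [z].
Occurrence 3 (position 7): between two vowels → [z].
Occurrence 4 (position 9): no conditioning environment matches → elsewhere allophone [s].
Occurrence 5 (position 10): no conditioning environment matches → elsewhere allophone [s].
Occurrence 6 (position 12): no conditioning environment matches → elsewhere allophone [s].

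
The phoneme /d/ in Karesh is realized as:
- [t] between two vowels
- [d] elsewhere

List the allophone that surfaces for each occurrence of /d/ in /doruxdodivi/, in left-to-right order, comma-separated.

[d], [d], [t]

Occurrence 1 (position 1): no conditioning environment matches → elsewhere allophone [d].
Occurrence 2 (position 6): no conditioning environment matches → elsewhere allophone [d].
Occurrence 3 (position 8): between two vowels → [t].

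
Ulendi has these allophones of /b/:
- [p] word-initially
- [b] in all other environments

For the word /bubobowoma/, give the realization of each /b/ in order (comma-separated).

Occurrence 1 (position 1): word-initially → [p].
Occurrence 2 (position 3): no conditioning environment matches → elsewhere allophone [b].
Occurrence 3 (position 5): no conditioning environment matches → elsewhere allophone [b].

[p], [b], [b]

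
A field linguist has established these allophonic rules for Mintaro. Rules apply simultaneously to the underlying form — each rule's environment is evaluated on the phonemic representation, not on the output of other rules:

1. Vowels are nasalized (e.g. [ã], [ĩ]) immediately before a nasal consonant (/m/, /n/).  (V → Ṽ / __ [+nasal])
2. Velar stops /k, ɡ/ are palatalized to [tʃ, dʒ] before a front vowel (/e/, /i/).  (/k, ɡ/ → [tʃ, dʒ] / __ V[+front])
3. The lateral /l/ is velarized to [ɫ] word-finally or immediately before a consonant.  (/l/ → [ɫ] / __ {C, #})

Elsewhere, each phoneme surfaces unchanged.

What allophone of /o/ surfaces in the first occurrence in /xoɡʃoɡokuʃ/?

/o/ (between /x/ and /ɡ/) is in the target of rule 1 but the environment (before a nasal consonant) is not met → [o].

[o]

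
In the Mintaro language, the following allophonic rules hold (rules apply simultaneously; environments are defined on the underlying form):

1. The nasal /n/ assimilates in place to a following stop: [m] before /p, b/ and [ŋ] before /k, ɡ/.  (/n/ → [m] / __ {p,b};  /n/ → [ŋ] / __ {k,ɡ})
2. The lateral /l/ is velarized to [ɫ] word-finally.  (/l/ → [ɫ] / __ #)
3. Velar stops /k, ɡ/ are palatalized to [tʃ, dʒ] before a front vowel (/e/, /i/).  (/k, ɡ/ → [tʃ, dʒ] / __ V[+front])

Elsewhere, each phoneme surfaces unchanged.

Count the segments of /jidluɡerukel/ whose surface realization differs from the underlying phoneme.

3

Segments that undergo a rule: /ɡ/ → [dʒ] (rule 3); /k/ → [tʃ] (rule 3); /l/ → [ɫ] (rule 2).
All other segments surface unchanged.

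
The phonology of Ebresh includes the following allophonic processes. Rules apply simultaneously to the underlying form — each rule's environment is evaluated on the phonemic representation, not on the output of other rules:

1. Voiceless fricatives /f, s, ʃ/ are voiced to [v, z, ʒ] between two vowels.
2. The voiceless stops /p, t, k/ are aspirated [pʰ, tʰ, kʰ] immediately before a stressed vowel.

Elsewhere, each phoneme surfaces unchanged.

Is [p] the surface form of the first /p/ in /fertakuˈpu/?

/p/ meets the environment for rule 2 (immediately before a stressed vowel) → [pʰ].
The actual realization is [pʰ], not [p].

No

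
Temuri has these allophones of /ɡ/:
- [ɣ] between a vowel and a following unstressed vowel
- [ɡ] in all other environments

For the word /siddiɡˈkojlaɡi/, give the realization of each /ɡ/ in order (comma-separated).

[ɡ], [ɣ]

Occurrence 1 (position 6): no conditioning environment matches → elsewhere allophone [ɡ].
Occurrence 2 (position 12): between a vowel and a following unstressed vowel → [ɣ].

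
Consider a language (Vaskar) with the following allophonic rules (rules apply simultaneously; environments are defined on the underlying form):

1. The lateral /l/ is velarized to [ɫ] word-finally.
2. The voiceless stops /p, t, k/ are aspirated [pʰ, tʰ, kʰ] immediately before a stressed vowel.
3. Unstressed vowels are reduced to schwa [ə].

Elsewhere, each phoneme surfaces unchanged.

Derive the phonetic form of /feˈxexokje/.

[fəˈxexəkjə]

Rule 3 applies to /e/ (between /f/ and /x/: in an unstressed syllable) → [ə].
/e/ (between /x/ and /x/): rule 3 targets it, but not in an unstressed syllable → unchanged [e].
/o/ — between /x/ and /k/, in an unstressed syllable — surfaces as [ə] (rule 3).
/k/ (between /o/ and /j/) is in the target of rule 2 but the environment (immediately before a stressed vowel) is not met → [k].
/e/ meets the environment for rule 3 (in an unstressed syllable) → [ə].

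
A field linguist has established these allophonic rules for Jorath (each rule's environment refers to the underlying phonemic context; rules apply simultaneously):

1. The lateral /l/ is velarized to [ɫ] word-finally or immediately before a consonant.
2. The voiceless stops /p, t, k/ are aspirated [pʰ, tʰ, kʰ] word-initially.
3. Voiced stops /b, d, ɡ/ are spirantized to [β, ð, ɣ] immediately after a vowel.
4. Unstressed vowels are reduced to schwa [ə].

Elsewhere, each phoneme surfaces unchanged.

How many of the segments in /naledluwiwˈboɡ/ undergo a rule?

Segments that undergo a rule: /a/ → [ə] (rule 4); /e/ → [ə] (rule 4); /d/ → [ð] (rule 3); /u/ → [ə] (rule 4); /i/ → [ə] (rule 4); /ɡ/ → [ɣ] (rule 3).
All other segments surface unchanged.

6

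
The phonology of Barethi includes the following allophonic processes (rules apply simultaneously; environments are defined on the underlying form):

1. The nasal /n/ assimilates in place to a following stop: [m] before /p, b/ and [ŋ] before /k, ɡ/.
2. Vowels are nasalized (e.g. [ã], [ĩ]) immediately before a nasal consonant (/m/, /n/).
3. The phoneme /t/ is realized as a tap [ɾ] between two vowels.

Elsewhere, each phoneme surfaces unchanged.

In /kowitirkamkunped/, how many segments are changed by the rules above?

Segments that undergo a rule: /t/ → [ɾ] (rule 3); /a/ → [ã] (rule 2); /u/ → [ũ] (rule 2); /n/ → [m] (rule 1).
All other segments surface unchanged.

4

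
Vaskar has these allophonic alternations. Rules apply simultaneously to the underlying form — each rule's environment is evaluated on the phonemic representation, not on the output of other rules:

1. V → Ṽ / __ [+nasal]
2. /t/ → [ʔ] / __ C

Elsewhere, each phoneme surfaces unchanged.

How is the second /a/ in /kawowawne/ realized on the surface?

[a]

/a/ (between /w/ and /w/) fails the environment for rule 1, so it stays [a].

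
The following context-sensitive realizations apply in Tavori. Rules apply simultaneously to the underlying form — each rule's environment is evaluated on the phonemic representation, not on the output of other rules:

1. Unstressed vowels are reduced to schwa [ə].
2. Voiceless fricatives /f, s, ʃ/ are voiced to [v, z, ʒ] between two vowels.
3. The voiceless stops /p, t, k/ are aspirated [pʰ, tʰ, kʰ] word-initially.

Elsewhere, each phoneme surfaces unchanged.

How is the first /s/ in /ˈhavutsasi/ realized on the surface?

/s/ (between /t/ and /a/): rule 2 targets it, but not between two vowels → unchanged [s].

[s]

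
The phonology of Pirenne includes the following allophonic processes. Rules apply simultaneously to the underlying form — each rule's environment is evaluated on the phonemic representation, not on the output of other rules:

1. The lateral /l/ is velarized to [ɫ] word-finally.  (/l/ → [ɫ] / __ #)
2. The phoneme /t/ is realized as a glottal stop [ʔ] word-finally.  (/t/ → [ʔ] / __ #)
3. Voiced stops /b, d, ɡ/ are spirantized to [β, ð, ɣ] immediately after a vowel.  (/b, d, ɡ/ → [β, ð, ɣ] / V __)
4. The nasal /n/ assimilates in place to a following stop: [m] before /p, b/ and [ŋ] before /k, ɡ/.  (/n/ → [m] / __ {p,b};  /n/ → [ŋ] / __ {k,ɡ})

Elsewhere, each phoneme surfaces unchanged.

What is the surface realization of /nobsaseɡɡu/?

/n/ (word-initial) fails the environment for rule 4, so it stays [n].
/o/ (between /n/ and /b/): no rule targets it → [o].
/b/ (between /o/ and /s/): immediately after a vowel, so rule 3 applies → [β].
/s/ (between /b/ and /a/): no rule targets it → [s].
/a/ (between /s/ and /s/) is unaffected → [a].
/s/ — not in any rule's target class → [s].
/e/ stays [e].
/ɡ/ (between /e/ and /ɡ/): immediately after a vowel, so rule 3 applies → [ɣ].
/ɡ/ (between /ɡ/ and /u/) is in the target of rule 3 but the environment (immediately after a vowel) is not met → [ɡ].
/u/ (word-final): no rule targets it → [u].

[noβsaseɣɡu]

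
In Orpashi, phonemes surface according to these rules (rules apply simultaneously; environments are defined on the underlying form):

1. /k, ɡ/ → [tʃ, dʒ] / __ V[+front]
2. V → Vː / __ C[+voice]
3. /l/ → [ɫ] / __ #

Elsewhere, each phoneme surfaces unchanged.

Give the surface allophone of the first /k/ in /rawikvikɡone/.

[k]

/k/ (between /i/ and /v/): rule 1 targets it, but not before a front vowel → unchanged [k].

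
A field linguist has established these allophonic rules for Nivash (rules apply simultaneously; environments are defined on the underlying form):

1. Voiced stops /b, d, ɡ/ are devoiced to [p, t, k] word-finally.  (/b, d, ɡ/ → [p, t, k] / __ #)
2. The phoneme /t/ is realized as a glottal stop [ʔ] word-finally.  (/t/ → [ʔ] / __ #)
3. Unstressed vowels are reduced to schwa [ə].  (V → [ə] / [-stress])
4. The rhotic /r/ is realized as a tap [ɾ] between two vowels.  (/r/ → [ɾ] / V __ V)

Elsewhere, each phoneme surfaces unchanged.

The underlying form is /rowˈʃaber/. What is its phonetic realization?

[rəwˈʃabər]

/r/ (word-initial): rule 4 targets it, but not between two vowels → unchanged [r].
/o/ (between /r/ and /w/) occurs in an unstressed syllable → [ə] by rule 3.
/w/ — not in any rule's target class → [w].
/ʃ/ (between /w/ and /a/): no rule targets it → [ʃ].
/a/ (between /ʃ/ and /b/) fails the environment for rule 3, so it stays [a].
/b/ (between /a/ and /e/) is in the target of rule 1 but the environment (word-finally) is not met → [b].
/e/ meets the environment for rule 3 (in an unstressed syllable) → [ə].
/r/ (word-final) is in the target of rule 4 but the environment (between two vowels) is not met → [r].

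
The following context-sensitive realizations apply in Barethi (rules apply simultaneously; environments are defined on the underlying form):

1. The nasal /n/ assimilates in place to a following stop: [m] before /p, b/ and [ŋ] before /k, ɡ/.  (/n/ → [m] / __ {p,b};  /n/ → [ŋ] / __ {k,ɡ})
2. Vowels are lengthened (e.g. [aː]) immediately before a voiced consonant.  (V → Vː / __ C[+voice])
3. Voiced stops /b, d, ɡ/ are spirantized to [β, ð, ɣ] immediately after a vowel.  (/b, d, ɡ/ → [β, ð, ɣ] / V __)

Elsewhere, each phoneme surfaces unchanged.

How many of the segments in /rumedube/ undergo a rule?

5

Segments that undergo a rule: /u/ → [uː] (rule 2); /e/ → [eː] (rule 2); /d/ → [ð] (rule 3); /u/ → [uː] (rule 2); /b/ → [β] (rule 3).
All other segments surface unchanged.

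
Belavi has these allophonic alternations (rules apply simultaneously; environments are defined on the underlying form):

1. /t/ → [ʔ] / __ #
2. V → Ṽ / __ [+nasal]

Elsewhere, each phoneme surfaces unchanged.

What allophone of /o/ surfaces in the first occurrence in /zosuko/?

[o]

/o/ — between /z/ and /s/; rule 2 does not apply here → [o].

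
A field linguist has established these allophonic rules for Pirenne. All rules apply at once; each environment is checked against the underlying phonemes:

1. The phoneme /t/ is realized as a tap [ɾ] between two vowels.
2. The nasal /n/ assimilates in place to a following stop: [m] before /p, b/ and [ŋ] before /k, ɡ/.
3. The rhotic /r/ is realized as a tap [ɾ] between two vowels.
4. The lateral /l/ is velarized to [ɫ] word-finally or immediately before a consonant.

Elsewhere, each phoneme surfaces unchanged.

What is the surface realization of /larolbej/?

[laɾoɫbej]

/l/ (word-initial) is in the target of rule 4 but the environment (word-finally or immediately before a consonant) is not met → [l].
/a/ stays [a].
Rule 3 applies to /r/ (between /a/ and /o/: between two vowels) → [ɾ].
/o/ (between /r/ and /l/): no rule targets it → [o].
/l/ — between /o/ and /b/, word-finally or immediately before a consonant — surfaces as [ɫ] (rule 4).
/b/ (between /l/ and /e/): no rule targets it → [b].
/e/ stays [e].
/j/ stays [j].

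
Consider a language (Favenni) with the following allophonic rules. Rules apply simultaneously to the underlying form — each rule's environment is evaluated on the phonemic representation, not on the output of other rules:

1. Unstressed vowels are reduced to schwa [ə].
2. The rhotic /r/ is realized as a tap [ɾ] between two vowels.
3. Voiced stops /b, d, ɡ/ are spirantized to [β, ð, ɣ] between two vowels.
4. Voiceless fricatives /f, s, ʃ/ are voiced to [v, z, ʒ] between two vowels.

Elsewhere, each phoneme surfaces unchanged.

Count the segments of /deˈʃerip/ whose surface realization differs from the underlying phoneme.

4

Segments that undergo a rule: /e/ → [ə] (rule 1); /ʃ/ → [ʒ] (rule 4); /r/ → [ɾ] (rule 2); /i/ → [ə] (rule 1).
All other segments surface unchanged.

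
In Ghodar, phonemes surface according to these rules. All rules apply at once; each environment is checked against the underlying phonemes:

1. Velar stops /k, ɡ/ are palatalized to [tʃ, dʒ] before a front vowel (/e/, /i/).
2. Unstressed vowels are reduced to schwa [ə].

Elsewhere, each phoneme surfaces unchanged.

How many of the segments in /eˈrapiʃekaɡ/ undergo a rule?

Segments that undergo a rule: /e/ → [ə] (rule 2); /i/ → [ə] (rule 2); /e/ → [ə] (rule 2); /a/ → [ə] (rule 2).
All other segments surface unchanged.

4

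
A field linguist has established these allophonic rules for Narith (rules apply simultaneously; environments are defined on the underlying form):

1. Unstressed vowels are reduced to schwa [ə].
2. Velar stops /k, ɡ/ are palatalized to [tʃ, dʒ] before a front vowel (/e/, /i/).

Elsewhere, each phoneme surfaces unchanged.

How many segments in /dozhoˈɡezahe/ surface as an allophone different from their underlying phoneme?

Segments that undergo a rule: /o/ → [ə] (rule 1); /o/ → [ə] (rule 1); /ɡ/ → [dʒ] (rule 2); /a/ → [ə] (rule 1); /e/ → [ə] (rule 1).
All other segments surface unchanged.

5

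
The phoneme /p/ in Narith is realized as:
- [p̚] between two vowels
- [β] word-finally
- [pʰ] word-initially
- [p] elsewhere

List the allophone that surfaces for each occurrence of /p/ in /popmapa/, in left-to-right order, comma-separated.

[pʰ], [p], [p̚]

Occurrence 1 (position 1): word-initially → [pʰ].
Occurrence 2 (position 3): no conditioning environment matches → elsewhere allophone [p].
Occurrence 3 (position 6): between two vowels → [p̚].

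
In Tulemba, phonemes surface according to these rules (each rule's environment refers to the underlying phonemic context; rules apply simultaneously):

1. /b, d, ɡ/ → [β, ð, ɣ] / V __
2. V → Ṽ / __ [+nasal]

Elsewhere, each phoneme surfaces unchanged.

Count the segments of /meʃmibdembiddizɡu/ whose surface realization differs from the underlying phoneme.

3

Segments that undergo a rule: /b/ → [β] (rule 1); /e/ → [ẽ] (rule 2); /d/ → [ð] (rule 1).
All other segments surface unchanged.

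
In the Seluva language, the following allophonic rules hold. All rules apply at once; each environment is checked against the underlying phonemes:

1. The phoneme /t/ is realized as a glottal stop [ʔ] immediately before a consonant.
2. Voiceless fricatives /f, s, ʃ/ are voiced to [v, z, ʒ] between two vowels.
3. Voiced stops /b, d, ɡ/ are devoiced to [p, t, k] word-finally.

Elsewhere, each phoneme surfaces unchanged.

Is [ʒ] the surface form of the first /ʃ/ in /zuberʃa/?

/ʃ/ (between /r/ and /a/) fails the environment for rule 2, so it stays [ʃ].
The actual realization is [ʃ], not [ʒ].

No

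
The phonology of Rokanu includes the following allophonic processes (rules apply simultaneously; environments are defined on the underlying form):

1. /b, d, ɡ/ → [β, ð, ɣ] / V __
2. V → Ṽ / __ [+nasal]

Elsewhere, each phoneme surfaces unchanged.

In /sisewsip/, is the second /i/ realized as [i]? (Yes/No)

/i/ (between /s/ and /p/) is in the target of rule 2 but the environment (before a nasal consonant) is not met → [i].
The actual realization is [i], which matches [i].

Yes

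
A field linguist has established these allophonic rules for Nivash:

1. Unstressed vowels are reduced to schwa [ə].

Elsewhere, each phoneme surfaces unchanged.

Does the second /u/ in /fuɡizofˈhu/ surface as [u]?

Yes

/u/ (word-final): rule 1 targets it, but not in an unstressed syllable → unchanged [u].
The actual realization is [u], which matches [u].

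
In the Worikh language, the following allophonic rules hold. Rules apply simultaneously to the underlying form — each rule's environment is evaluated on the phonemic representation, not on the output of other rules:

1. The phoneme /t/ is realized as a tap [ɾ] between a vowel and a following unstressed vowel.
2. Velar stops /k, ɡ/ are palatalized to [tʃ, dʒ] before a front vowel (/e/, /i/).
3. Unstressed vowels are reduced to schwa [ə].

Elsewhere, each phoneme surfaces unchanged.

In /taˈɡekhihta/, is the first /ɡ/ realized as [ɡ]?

/ɡ/ — between /a/ and /e/, before a front vowel — surfaces as [dʒ] (rule 2).
The actual realization is [dʒ], not [ɡ].

No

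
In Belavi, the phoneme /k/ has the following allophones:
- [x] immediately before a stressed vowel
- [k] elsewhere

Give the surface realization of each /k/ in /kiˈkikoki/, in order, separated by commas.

Occurrence 1 (position 1): no conditioning environment matches → elsewhere allophone [k].
Occurrence 2 (position 3): immediately before a stressed vowel → [x].
Occurrence 3 (position 5): no conditioning environment matches → elsewhere allophone [k].
Occurrence 4 (position 7): no conditioning environment matches → elsewhere allophone [k].

[k], [x], [k], [k]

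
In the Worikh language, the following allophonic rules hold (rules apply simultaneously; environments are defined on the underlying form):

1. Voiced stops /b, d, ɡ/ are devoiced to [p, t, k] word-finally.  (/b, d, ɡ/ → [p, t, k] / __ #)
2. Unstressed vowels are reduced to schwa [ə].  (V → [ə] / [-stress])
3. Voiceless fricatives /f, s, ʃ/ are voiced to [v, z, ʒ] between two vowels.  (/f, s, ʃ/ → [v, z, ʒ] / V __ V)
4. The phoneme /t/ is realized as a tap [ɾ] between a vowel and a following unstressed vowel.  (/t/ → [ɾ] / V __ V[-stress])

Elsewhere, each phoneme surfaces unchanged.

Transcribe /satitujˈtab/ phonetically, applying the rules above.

/s/ (word-initial): rule 3 targets it, but not between two vowels → unchanged [s].
/a/ (between /s/ and /t/) occurs in an unstressed syllable → [ə] by rule 2.
/t/ (between /a/ and /i/): between a vowel and a following unstressed vowel, so rule 4 applies → [ɾ].
/i/ — between /t/ and /t/, in an unstressed syllable — surfaces as [ə] (rule 2).
/t/ meets the environment for rule 4 (between a vowel and a following unstressed vowel) → [ɾ].
/u/ (between /t/ and /j/): in an unstressed syllable, so rule 2 applies → [ə].
/t/ (between /j/ and /a/) fails the environment for rule 4, so it stays [t].
/a/ (between /t/ and /b/): rule 2 targets it, but not in an unstressed syllable → unchanged [a].
/b/ (word-final): word-finally, so rule 1 applies → [p].

[səɾəɾəjˈtap]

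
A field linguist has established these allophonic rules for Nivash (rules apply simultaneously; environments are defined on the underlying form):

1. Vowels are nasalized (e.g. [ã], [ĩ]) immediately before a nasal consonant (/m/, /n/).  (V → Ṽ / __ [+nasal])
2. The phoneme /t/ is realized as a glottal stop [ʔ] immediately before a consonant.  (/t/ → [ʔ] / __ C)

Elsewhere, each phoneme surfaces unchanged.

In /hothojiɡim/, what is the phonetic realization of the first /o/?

[o]

/o/ (between /h/ and /t/) is in the target of rule 1 but the environment (before a nasal consonant) is not met → [o].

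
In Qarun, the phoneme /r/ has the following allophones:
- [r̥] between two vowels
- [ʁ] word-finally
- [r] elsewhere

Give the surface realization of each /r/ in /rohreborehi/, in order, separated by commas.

[r], [r], [r̥]

Occurrence 1 (position 1): no conditioning environment matches → elsewhere allophone [r].
Occurrence 2 (position 4): no conditioning environment matches → elsewhere allophone [r].
Occurrence 3 (position 8): between two vowels → [r̥].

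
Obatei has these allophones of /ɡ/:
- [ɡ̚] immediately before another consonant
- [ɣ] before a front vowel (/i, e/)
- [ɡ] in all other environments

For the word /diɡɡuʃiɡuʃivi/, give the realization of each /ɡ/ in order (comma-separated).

Occurrence 1 (position 3): immediately before another consonant → [ɡ̚].
Occurrence 2 (position 4): no conditioning environment matches → elsewhere allophone [ɡ].
Occurrence 3 (position 8): no conditioning environment matches → elsewhere allophone [ɡ].

[ɡ̚], [ɡ], [ɡ]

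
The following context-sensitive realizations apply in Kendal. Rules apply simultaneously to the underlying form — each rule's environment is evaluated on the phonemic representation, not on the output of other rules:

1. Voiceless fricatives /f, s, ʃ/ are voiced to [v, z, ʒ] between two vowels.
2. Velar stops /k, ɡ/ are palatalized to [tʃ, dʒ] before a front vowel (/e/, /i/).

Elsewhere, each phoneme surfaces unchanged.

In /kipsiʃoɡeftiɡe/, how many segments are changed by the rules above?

4

Segments that undergo a rule: /k/ → [tʃ] (rule 2); /ʃ/ → [ʒ] (rule 1); /ɡ/ → [dʒ] (rule 2); /ɡ/ → [dʒ] (rule 2).
All other segments surface unchanged.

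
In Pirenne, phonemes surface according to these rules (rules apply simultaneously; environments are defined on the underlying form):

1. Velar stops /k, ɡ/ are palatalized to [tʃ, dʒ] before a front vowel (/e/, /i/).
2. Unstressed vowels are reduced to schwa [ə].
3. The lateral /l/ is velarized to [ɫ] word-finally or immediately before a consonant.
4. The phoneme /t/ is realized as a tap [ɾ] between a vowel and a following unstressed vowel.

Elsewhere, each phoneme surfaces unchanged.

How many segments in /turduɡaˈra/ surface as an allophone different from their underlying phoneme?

3

Segments that undergo a rule: /u/ → [ə] (rule 2); /u/ → [ə] (rule 2); /a/ → [ə] (rule 2).
All other segments surface unchanged.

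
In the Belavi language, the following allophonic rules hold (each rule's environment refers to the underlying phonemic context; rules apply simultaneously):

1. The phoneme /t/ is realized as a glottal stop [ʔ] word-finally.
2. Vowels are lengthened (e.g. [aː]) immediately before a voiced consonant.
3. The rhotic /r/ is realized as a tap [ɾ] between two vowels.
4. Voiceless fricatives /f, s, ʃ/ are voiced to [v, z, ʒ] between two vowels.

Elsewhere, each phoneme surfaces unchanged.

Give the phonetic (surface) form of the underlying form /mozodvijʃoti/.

/m/ (word-initial): no rule targets it → [m].
/o/ meets the environment for rule 2 (before a voiced consonant) → [oː].
/z/ stays [z].
/o/ meets the environment for rule 2 (before a voiced consonant) → [oː].
/d/ (between /o/ and /v/) is unaffected → [d].
/v/ (between /d/ and /i/): no rule targets it → [v].
Rule 2 applies to /i/ (between /v/ and /j/: before a voiced consonant) → [iː].
/j/ — not in any rule's target class → [j].
/ʃ/ — between /j/ and /o/; rule 4 does not apply here → [ʃ].
/o/ (between /ʃ/ and /t/) is in the target of rule 2 but the environment (before a voiced consonant) is not met → [o].
/t/ — between /o/ and /i/; rule 1 does not apply here → [t].
/i/ (word-final): rule 2 targets it, but not before a voiced consonant → unchanged [i].

[moːzoːdviːjʃoti]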